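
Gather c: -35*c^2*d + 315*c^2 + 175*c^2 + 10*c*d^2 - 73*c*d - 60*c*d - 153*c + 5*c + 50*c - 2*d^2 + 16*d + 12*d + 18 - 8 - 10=c^2*(490 - 35*d) + c*(10*d^2 - 133*d - 98) - 2*d^2 + 28*d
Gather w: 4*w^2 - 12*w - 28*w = 4*w^2 - 40*w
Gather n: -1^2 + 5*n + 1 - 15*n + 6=6 - 10*n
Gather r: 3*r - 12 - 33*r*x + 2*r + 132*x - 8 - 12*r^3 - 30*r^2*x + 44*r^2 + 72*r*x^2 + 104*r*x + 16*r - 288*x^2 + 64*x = -12*r^3 + r^2*(44 - 30*x) + r*(72*x^2 + 71*x + 21) - 288*x^2 + 196*x - 20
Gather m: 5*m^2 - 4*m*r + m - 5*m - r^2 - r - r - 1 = 5*m^2 + m*(-4*r - 4) - r^2 - 2*r - 1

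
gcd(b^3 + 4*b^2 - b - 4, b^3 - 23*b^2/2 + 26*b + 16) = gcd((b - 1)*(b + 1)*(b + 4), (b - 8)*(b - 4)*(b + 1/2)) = 1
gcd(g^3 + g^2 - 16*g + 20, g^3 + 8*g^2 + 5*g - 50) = g^2 + 3*g - 10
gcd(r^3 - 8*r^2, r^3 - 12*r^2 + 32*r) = r^2 - 8*r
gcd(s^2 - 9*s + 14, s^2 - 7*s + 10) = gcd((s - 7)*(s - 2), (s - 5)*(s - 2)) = s - 2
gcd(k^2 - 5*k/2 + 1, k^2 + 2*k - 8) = k - 2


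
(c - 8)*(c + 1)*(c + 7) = c^3 - 57*c - 56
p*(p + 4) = p^2 + 4*p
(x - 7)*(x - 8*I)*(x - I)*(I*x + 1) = I*x^4 + 10*x^3 - 7*I*x^3 - 70*x^2 - 17*I*x^2 - 8*x + 119*I*x + 56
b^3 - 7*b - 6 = (b - 3)*(b + 1)*(b + 2)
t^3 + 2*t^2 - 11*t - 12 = (t - 3)*(t + 1)*(t + 4)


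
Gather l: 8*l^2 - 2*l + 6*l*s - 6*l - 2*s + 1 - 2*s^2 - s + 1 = 8*l^2 + l*(6*s - 8) - 2*s^2 - 3*s + 2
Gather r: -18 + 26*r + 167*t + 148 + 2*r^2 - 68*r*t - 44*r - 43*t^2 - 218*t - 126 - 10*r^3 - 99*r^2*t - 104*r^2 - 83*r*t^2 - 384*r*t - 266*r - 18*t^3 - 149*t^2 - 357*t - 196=-10*r^3 + r^2*(-99*t - 102) + r*(-83*t^2 - 452*t - 284) - 18*t^3 - 192*t^2 - 408*t - 192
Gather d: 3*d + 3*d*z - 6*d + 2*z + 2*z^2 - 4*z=d*(3*z - 3) + 2*z^2 - 2*z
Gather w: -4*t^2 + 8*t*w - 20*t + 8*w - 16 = -4*t^2 - 20*t + w*(8*t + 8) - 16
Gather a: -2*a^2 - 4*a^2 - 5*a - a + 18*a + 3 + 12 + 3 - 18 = -6*a^2 + 12*a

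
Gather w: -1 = -1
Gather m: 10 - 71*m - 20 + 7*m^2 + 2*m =7*m^2 - 69*m - 10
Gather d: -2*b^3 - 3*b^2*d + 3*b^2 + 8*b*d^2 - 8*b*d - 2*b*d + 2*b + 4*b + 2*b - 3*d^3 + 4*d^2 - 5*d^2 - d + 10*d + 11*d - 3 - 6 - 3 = -2*b^3 + 3*b^2 + 8*b - 3*d^3 + d^2*(8*b - 1) + d*(-3*b^2 - 10*b + 20) - 12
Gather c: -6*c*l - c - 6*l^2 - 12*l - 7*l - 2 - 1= c*(-6*l - 1) - 6*l^2 - 19*l - 3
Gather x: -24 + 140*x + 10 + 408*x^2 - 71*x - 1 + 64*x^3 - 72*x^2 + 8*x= 64*x^3 + 336*x^2 + 77*x - 15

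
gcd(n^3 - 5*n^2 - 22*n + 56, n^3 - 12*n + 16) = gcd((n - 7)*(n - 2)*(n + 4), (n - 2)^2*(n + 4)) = n^2 + 2*n - 8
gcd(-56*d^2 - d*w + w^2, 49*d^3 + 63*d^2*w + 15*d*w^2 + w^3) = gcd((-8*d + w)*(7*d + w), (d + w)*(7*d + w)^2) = 7*d + w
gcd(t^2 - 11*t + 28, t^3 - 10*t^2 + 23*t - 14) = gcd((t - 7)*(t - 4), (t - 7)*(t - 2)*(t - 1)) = t - 7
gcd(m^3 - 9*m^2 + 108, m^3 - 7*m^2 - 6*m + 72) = m^2 - 3*m - 18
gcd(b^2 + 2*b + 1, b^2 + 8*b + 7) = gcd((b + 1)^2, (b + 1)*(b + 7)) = b + 1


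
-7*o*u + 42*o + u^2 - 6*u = (-7*o + u)*(u - 6)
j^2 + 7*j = j*(j + 7)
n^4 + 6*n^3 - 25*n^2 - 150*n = n*(n - 5)*(n + 5)*(n + 6)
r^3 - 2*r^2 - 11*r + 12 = (r - 4)*(r - 1)*(r + 3)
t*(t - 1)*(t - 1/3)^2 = t^4 - 5*t^3/3 + 7*t^2/9 - t/9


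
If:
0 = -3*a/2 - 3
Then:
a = -2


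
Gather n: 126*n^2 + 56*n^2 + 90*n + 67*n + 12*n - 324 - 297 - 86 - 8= 182*n^2 + 169*n - 715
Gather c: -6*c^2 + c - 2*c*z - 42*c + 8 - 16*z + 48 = -6*c^2 + c*(-2*z - 41) - 16*z + 56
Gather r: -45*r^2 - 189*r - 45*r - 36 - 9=-45*r^2 - 234*r - 45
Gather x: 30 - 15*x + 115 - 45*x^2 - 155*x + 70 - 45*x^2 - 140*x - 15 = -90*x^2 - 310*x + 200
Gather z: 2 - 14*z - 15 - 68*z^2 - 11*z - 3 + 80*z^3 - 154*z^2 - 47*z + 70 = 80*z^3 - 222*z^2 - 72*z + 54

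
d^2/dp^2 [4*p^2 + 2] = 8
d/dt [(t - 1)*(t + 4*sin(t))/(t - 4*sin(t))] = (8*t^2*cos(t) + t^2 - 8*sqrt(2)*t*sin(t + pi/4) - 16*sin(t)^2 + 8*sin(t))/(t - 4*sin(t))^2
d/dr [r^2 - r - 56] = 2*r - 1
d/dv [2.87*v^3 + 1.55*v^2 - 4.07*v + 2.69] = 8.61*v^2 + 3.1*v - 4.07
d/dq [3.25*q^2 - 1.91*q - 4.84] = 6.5*q - 1.91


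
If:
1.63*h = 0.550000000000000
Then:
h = 0.34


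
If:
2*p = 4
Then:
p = 2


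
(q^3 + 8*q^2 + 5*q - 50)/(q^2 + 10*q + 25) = q - 2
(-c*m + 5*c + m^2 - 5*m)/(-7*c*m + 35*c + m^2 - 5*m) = (c - m)/(7*c - m)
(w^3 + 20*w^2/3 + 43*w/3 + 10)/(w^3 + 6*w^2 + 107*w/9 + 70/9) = 3*(w + 3)/(3*w + 7)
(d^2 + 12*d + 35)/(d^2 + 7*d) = (d + 5)/d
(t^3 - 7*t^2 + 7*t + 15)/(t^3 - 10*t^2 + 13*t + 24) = (t - 5)/(t - 8)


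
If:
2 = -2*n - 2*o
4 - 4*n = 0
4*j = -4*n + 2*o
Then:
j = -2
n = 1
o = -2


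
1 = 1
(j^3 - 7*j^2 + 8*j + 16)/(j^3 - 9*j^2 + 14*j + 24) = (j - 4)/(j - 6)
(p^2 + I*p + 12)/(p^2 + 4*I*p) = (p - 3*I)/p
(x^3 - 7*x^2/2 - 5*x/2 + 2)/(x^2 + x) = x - 9/2 + 2/x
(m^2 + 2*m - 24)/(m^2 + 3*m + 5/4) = 4*(m^2 + 2*m - 24)/(4*m^2 + 12*m + 5)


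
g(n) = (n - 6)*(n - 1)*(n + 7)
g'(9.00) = 200.00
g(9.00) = 384.00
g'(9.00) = 200.00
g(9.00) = 384.00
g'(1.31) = -37.85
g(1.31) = -12.08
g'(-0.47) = -42.34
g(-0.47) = 62.11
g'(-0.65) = -41.73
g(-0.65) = 69.68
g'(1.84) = -32.84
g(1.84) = -30.89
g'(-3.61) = -3.90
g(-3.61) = 150.18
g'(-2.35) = -26.43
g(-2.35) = 130.07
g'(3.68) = -2.37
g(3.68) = -66.40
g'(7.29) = 116.43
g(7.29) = 115.95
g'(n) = (n - 6)*(n - 1) + (n - 6)*(n + 7) + (n - 1)*(n + 7) = 3*n^2 - 43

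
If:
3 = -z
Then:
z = -3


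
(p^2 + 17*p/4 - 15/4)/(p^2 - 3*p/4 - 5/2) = (-4*p^2 - 17*p + 15)/(-4*p^2 + 3*p + 10)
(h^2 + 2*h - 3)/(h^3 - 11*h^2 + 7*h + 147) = (h - 1)/(h^2 - 14*h + 49)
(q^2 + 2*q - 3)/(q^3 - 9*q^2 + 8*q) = (q + 3)/(q*(q - 8))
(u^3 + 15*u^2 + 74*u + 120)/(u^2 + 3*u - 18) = (u^2 + 9*u + 20)/(u - 3)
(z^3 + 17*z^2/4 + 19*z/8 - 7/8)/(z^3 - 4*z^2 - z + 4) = (8*z^2 + 26*z - 7)/(8*(z^2 - 5*z + 4))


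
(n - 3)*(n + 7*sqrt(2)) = n^2 - 3*n + 7*sqrt(2)*n - 21*sqrt(2)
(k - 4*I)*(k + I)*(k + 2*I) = k^3 - I*k^2 + 10*k + 8*I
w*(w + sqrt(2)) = w^2 + sqrt(2)*w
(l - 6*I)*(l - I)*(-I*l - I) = -I*l^3 - 7*l^2 - I*l^2 - 7*l + 6*I*l + 6*I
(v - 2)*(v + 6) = v^2 + 4*v - 12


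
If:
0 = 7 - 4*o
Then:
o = 7/4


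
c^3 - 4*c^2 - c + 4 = (c - 4)*(c - 1)*(c + 1)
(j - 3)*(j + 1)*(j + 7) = j^3 + 5*j^2 - 17*j - 21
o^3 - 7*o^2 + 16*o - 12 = (o - 3)*(o - 2)^2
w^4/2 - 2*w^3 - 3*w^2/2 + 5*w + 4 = (w/2 + 1/2)*(w - 4)*(w - 2)*(w + 1)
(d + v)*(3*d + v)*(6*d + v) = 18*d^3 + 27*d^2*v + 10*d*v^2 + v^3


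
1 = 1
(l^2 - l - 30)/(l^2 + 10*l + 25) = (l - 6)/(l + 5)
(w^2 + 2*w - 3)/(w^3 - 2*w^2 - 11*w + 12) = 1/(w - 4)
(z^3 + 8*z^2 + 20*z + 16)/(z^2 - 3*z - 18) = (z^3 + 8*z^2 + 20*z + 16)/(z^2 - 3*z - 18)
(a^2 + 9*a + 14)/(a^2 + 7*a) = (a + 2)/a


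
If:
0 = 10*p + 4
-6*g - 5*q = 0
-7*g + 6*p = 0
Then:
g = -12/35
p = -2/5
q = 72/175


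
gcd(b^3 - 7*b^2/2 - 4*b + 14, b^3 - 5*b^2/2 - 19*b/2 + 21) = b^2 - 11*b/2 + 7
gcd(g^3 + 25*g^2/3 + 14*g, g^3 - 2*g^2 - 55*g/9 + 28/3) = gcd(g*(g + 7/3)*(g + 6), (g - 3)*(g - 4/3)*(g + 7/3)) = g + 7/3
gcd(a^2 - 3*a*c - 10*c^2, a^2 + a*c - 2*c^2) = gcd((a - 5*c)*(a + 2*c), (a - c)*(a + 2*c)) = a + 2*c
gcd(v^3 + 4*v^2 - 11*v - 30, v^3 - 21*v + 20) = v + 5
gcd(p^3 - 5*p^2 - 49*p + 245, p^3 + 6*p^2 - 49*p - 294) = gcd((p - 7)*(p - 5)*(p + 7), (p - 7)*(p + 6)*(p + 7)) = p^2 - 49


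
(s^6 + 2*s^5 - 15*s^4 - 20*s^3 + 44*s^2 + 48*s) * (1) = s^6 + 2*s^5 - 15*s^4 - 20*s^3 + 44*s^2 + 48*s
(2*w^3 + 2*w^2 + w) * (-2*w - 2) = -4*w^4 - 8*w^3 - 6*w^2 - 2*w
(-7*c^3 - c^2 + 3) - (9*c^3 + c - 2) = -16*c^3 - c^2 - c + 5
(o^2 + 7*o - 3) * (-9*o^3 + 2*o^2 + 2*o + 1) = -9*o^5 - 61*o^4 + 43*o^3 + 9*o^2 + o - 3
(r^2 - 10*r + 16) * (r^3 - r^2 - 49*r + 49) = r^5 - 11*r^4 - 23*r^3 + 523*r^2 - 1274*r + 784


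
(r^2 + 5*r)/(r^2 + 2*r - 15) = r/(r - 3)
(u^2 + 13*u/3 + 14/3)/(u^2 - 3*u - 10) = (u + 7/3)/(u - 5)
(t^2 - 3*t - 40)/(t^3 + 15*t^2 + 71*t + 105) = (t - 8)/(t^2 + 10*t + 21)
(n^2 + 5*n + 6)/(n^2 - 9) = (n + 2)/(n - 3)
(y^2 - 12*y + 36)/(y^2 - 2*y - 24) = (y - 6)/(y + 4)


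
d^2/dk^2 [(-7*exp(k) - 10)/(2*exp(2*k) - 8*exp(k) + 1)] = (-28*exp(4*k) - 272*exp(3*k) + 564*exp(2*k) - 616*exp(k) - 87)*exp(k)/(8*exp(6*k) - 96*exp(5*k) + 396*exp(4*k) - 608*exp(3*k) + 198*exp(2*k) - 24*exp(k) + 1)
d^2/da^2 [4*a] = 0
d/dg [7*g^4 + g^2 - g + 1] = 28*g^3 + 2*g - 1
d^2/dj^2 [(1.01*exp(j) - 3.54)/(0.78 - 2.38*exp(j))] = (-3.5527136788005e-15*exp(2*j) + 18.177012*exp(j) + 5.957172)*exp(j)/(13.481272*exp(3*j) - 13.254696*exp(2*j) + 4.343976*exp(j) - 0.474552)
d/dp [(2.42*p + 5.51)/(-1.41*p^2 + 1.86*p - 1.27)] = (3.4122*p^2 + 15.5382*p - 13.322)/(1.9881*p^4 - 5.2452*p^3 + 7.041*p^2 - 4.7244*p + 1.6129)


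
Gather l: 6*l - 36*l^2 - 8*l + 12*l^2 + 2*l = -24*l^2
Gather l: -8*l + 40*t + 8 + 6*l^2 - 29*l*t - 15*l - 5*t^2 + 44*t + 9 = 6*l^2 + l*(-29*t - 23) - 5*t^2 + 84*t + 17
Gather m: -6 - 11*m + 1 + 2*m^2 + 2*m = 2*m^2 - 9*m - 5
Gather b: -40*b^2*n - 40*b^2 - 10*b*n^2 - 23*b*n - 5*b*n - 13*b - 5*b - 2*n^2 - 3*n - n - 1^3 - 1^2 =b^2*(-40*n - 40) + b*(-10*n^2 - 28*n - 18) - 2*n^2 - 4*n - 2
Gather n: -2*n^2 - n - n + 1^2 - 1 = -2*n^2 - 2*n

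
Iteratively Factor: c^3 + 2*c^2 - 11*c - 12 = (c + 4)*(c^2 - 2*c - 3) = (c + 1)*(c + 4)*(c - 3)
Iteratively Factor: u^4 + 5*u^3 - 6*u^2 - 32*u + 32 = (u + 4)*(u^3 + u^2 - 10*u + 8) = (u - 1)*(u + 4)*(u^2 + 2*u - 8) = (u - 2)*(u - 1)*(u + 4)*(u + 4)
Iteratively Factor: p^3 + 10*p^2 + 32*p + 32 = (p + 4)*(p^2 + 6*p + 8) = (p + 2)*(p + 4)*(p + 4)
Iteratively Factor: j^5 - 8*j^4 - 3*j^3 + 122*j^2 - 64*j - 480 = (j - 5)*(j^4 - 3*j^3 - 18*j^2 + 32*j + 96) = (j - 5)*(j + 3)*(j^3 - 6*j^2 + 32) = (j - 5)*(j + 2)*(j + 3)*(j^2 - 8*j + 16) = (j - 5)*(j - 4)*(j + 2)*(j + 3)*(j - 4)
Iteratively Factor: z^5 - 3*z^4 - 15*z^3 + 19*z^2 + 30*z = (z + 3)*(z^4 - 6*z^3 + 3*z^2 + 10*z) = (z - 2)*(z + 3)*(z^3 - 4*z^2 - 5*z) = (z - 5)*(z - 2)*(z + 3)*(z^2 + z) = (z - 5)*(z - 2)*(z + 1)*(z + 3)*(z)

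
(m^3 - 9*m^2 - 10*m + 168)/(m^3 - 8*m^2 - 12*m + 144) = (m - 7)/(m - 6)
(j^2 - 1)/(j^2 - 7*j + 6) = (j + 1)/(j - 6)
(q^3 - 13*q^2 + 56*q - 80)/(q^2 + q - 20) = (q^2 - 9*q + 20)/(q + 5)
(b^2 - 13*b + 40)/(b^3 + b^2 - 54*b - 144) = (b - 5)/(b^2 + 9*b + 18)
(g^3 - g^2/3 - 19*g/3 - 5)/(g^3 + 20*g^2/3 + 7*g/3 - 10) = (g^2 - 2*g - 3)/(g^2 + 5*g - 6)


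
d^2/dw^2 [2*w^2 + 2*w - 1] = 4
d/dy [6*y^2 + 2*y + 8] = 12*y + 2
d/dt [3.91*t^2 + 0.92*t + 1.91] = 7.82*t + 0.92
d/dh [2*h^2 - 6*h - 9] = 4*h - 6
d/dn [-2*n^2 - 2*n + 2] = -4*n - 2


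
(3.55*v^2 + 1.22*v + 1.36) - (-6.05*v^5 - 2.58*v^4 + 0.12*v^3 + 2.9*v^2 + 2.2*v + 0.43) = 6.05*v^5 + 2.58*v^4 - 0.12*v^3 + 0.65*v^2 - 0.98*v + 0.93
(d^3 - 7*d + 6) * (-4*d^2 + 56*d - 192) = -4*d^5 + 56*d^4 - 164*d^3 - 416*d^2 + 1680*d - 1152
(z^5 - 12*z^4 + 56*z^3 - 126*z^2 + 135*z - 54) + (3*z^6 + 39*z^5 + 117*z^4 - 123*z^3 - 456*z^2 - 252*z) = 3*z^6 + 40*z^5 + 105*z^4 - 67*z^3 - 582*z^2 - 117*z - 54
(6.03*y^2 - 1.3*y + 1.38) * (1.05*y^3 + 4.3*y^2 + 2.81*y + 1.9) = 6.3315*y^5 + 24.564*y^4 + 12.8033*y^3 + 13.738*y^2 + 1.4078*y + 2.622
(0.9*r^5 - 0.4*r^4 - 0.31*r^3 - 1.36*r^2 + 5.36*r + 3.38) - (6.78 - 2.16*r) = 0.9*r^5 - 0.4*r^4 - 0.31*r^3 - 1.36*r^2 + 7.52*r - 3.4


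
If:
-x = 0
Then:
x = 0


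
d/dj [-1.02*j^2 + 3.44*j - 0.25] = 3.44 - 2.04*j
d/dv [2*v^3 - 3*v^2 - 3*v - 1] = 6*v^2 - 6*v - 3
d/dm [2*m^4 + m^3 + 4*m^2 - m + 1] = 8*m^3 + 3*m^2 + 8*m - 1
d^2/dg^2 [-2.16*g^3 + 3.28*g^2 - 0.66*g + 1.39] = 6.56 - 12.96*g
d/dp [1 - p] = -1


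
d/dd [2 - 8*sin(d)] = -8*cos(d)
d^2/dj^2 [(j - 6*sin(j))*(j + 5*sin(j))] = j*sin(j) + 120*sin(j)^2 - 2*cos(j) - 58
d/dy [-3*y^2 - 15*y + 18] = -6*y - 15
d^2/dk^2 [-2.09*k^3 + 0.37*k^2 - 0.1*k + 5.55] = 0.74 - 12.54*k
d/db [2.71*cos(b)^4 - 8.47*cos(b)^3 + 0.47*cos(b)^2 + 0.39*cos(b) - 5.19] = (-10.84*cos(b)^3 + 25.41*cos(b)^2 - 0.94*cos(b) - 0.39)*sin(b)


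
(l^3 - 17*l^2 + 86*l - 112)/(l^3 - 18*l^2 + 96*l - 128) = (l - 7)/(l - 8)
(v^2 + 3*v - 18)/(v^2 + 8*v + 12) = (v - 3)/(v + 2)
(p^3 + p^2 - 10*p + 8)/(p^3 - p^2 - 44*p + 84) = (p^2 + 3*p - 4)/(p^2 + p - 42)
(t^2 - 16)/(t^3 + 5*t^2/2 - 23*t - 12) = 2*(t + 4)/(2*t^2 + 13*t + 6)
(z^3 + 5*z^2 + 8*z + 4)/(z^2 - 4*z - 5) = (z^2 + 4*z + 4)/(z - 5)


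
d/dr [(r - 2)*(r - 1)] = 2*r - 3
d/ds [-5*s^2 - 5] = -10*s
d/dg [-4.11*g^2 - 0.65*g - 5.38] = -8.22*g - 0.65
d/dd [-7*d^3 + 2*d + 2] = 2 - 21*d^2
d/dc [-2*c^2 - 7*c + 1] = -4*c - 7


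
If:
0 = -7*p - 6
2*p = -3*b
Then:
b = 4/7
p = -6/7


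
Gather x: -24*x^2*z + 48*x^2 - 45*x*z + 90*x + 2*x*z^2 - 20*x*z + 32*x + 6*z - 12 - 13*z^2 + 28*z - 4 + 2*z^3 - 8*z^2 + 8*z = x^2*(48 - 24*z) + x*(2*z^2 - 65*z + 122) + 2*z^3 - 21*z^2 + 42*z - 16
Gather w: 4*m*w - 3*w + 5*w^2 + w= 5*w^2 + w*(4*m - 2)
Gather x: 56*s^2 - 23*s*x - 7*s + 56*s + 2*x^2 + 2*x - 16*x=56*s^2 + 49*s + 2*x^2 + x*(-23*s - 14)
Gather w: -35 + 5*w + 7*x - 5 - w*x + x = w*(5 - x) + 8*x - 40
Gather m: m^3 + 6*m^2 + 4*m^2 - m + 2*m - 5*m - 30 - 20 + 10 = m^3 + 10*m^2 - 4*m - 40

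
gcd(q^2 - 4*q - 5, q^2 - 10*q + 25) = q - 5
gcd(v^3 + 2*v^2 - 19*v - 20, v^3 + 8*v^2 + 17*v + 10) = v^2 + 6*v + 5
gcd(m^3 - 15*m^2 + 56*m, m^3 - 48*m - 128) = m - 8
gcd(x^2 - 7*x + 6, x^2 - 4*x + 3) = x - 1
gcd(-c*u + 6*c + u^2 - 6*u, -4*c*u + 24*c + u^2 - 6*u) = u - 6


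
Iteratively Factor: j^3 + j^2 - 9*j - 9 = (j - 3)*(j^2 + 4*j + 3) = (j - 3)*(j + 1)*(j + 3)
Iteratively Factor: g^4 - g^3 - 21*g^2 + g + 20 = (g - 5)*(g^3 + 4*g^2 - g - 4) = (g - 5)*(g + 4)*(g^2 - 1) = (g - 5)*(g + 1)*(g + 4)*(g - 1)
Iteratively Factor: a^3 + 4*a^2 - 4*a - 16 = (a - 2)*(a^2 + 6*a + 8) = (a - 2)*(a + 2)*(a + 4)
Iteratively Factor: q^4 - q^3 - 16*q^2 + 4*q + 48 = (q + 2)*(q^3 - 3*q^2 - 10*q + 24) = (q - 2)*(q + 2)*(q^2 - q - 12) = (q - 4)*(q - 2)*(q + 2)*(q + 3)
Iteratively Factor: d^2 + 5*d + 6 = (d + 2)*(d + 3)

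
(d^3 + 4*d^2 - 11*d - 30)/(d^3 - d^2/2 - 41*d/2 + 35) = 2*(d^2 - d - 6)/(2*d^2 - 11*d + 14)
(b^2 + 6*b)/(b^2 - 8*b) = (b + 6)/(b - 8)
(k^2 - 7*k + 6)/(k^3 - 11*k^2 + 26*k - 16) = (k - 6)/(k^2 - 10*k + 16)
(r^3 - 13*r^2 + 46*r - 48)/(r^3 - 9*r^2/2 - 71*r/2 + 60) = 2*(r^2 - 5*r + 6)/(2*r^2 + 7*r - 15)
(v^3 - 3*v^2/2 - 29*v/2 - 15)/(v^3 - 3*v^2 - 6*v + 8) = (2*v^2 - 7*v - 15)/(2*(v^2 - 5*v + 4))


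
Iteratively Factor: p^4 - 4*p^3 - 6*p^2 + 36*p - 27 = (p - 1)*(p^3 - 3*p^2 - 9*p + 27) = (p - 3)*(p - 1)*(p^2 - 9) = (p - 3)^2*(p - 1)*(p + 3)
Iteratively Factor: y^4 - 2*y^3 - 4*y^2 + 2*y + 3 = (y + 1)*(y^3 - 3*y^2 - y + 3) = (y + 1)^2*(y^2 - 4*y + 3) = (y - 1)*(y + 1)^2*(y - 3)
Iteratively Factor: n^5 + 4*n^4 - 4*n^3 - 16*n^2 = (n)*(n^4 + 4*n^3 - 4*n^2 - 16*n) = n*(n - 2)*(n^3 + 6*n^2 + 8*n) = n*(n - 2)*(n + 2)*(n^2 + 4*n) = n^2*(n - 2)*(n + 2)*(n + 4)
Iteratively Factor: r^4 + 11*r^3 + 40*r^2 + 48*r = (r + 4)*(r^3 + 7*r^2 + 12*r) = (r + 3)*(r + 4)*(r^2 + 4*r) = (r + 3)*(r + 4)^2*(r)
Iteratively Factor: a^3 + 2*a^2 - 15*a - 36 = (a + 3)*(a^2 - a - 12) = (a - 4)*(a + 3)*(a + 3)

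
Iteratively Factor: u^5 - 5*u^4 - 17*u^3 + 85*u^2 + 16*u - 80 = (u - 1)*(u^4 - 4*u^3 - 21*u^2 + 64*u + 80) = (u - 4)*(u - 1)*(u^3 - 21*u - 20) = (u - 5)*(u - 4)*(u - 1)*(u^2 + 5*u + 4) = (u - 5)*(u - 4)*(u - 1)*(u + 4)*(u + 1)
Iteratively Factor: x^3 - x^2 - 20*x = (x - 5)*(x^2 + 4*x) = (x - 5)*(x + 4)*(x)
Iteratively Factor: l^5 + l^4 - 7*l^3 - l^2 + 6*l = (l + 1)*(l^4 - 7*l^2 + 6*l) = (l + 1)*(l + 3)*(l^3 - 3*l^2 + 2*l) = (l - 2)*(l + 1)*(l + 3)*(l^2 - l) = l*(l - 2)*(l + 1)*(l + 3)*(l - 1)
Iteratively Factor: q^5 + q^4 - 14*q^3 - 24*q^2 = (q - 4)*(q^4 + 5*q^3 + 6*q^2) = (q - 4)*(q + 3)*(q^3 + 2*q^2) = (q - 4)*(q + 2)*(q + 3)*(q^2) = q*(q - 4)*(q + 2)*(q + 3)*(q)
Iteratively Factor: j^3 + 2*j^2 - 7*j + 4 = (j - 1)*(j^2 + 3*j - 4) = (j - 1)*(j + 4)*(j - 1)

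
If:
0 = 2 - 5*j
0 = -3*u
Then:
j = 2/5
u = 0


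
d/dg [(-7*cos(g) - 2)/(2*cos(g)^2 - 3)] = (14*sin(g)^2 - 8*cos(g) - 35)*sin(g)/(cos(2*g) - 2)^2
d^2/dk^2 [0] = 0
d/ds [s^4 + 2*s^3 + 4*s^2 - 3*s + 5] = 4*s^3 + 6*s^2 + 8*s - 3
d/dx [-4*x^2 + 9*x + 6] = 9 - 8*x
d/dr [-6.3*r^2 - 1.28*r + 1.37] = -12.6*r - 1.28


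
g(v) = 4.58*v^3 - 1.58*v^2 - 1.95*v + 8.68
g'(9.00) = 1082.55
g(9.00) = 3201.97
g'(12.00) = 1938.69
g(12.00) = 7672.00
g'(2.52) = 77.34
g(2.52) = 67.03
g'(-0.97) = 14.04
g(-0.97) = 4.90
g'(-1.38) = 28.58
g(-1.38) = -3.67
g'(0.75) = 3.41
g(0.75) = 8.26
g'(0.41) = -0.94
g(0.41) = 7.93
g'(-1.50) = 33.70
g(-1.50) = -7.41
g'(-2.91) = 123.60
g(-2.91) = -111.89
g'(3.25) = 132.91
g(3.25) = 142.88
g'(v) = 13.74*v^2 - 3.16*v - 1.95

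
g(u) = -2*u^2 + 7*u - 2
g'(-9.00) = 43.00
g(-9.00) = -227.00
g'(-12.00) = 55.00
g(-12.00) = -374.00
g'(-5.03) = 27.12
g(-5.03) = -87.81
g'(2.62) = -3.48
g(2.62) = 2.61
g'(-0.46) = 8.84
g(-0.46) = -5.64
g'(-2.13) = 15.52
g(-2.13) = -25.98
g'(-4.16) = 23.64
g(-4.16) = -65.73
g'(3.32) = -6.28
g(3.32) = -0.80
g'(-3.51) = 21.04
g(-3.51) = -51.21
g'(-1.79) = 14.16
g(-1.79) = -20.94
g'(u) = 7 - 4*u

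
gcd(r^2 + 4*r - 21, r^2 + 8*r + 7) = r + 7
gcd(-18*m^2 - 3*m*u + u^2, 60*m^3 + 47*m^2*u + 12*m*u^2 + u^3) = 3*m + u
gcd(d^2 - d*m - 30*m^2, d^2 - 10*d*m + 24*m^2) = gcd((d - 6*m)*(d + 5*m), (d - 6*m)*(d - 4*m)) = d - 6*m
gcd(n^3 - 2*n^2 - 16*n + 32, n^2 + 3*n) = 1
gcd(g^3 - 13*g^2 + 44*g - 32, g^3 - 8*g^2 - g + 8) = g^2 - 9*g + 8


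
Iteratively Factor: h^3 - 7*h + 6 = (h - 2)*(h^2 + 2*h - 3) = (h - 2)*(h + 3)*(h - 1)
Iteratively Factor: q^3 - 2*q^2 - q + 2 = (q - 1)*(q^2 - q - 2) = (q - 1)*(q + 1)*(q - 2)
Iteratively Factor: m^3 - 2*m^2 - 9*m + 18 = (m - 2)*(m^2 - 9) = (m - 2)*(m + 3)*(m - 3)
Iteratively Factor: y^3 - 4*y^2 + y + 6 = (y + 1)*(y^2 - 5*y + 6) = (y - 3)*(y + 1)*(y - 2)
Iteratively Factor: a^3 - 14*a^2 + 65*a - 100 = (a - 4)*(a^2 - 10*a + 25) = (a - 5)*(a - 4)*(a - 5)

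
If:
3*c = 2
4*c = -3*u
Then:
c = 2/3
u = -8/9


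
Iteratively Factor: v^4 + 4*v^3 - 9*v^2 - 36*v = (v - 3)*(v^3 + 7*v^2 + 12*v) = (v - 3)*(v + 4)*(v^2 + 3*v) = (v - 3)*(v + 3)*(v + 4)*(v)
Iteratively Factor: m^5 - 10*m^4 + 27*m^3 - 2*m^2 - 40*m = (m)*(m^4 - 10*m^3 + 27*m^2 - 2*m - 40) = m*(m + 1)*(m^3 - 11*m^2 + 38*m - 40) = m*(m - 4)*(m + 1)*(m^2 - 7*m + 10) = m*(m - 5)*(m - 4)*(m + 1)*(m - 2)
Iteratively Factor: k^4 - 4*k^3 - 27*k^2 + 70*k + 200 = (k - 5)*(k^3 + k^2 - 22*k - 40) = (k - 5)*(k + 2)*(k^2 - k - 20) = (k - 5)^2*(k + 2)*(k + 4)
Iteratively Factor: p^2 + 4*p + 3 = (p + 1)*(p + 3)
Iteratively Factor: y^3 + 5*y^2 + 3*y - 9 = (y + 3)*(y^2 + 2*y - 3) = (y + 3)^2*(y - 1)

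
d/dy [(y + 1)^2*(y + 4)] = 3*(y + 1)*(y + 3)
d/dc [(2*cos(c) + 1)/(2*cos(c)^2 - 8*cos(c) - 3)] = 2*(2*cos(c) + cos(2*c))*sin(c)/(8*cos(c) - cos(2*c) + 2)^2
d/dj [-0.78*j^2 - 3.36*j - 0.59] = -1.56*j - 3.36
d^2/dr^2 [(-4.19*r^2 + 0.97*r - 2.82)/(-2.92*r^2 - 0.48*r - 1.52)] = (-28.286624*r^3 + 32.685312*r^2 + 49.54656*r - 2.956544)/(24.897088*r^6 + 12.278016*r^5 + 40.898688*r^4 + 12.893184*r^3 + 21.289728*r^2 + 3.326976*r + 3.511808)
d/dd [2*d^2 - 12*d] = 4*d - 12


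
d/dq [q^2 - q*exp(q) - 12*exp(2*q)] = -q*exp(q) + 2*q - 24*exp(2*q) - exp(q)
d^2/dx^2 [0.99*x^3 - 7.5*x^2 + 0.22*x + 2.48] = 5.94*x - 15.0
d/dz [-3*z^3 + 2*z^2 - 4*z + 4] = -9*z^2 + 4*z - 4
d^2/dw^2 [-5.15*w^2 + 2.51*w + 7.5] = -10.3000000000000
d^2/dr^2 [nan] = 0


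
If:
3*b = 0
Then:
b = 0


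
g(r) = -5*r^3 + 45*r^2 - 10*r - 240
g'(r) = -15*r^2 + 90*r - 10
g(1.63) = -158.39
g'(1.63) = 96.85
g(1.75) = -146.48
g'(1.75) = 101.56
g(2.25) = -91.64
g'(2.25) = 116.56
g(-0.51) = -222.53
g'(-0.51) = -59.80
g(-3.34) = 481.70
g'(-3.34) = -477.93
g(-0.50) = -223.12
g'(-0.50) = -58.75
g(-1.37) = -128.98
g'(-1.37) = -161.45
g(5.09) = 215.60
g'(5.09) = 59.48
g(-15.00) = 26910.00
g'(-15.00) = -4735.00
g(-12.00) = 15000.00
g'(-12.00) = -3250.00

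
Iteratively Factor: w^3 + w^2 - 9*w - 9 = (w + 1)*(w^2 - 9) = (w + 1)*(w + 3)*(w - 3)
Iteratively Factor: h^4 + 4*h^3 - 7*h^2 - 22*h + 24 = (h + 3)*(h^3 + h^2 - 10*h + 8) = (h + 3)*(h + 4)*(h^2 - 3*h + 2) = (h - 2)*(h + 3)*(h + 4)*(h - 1)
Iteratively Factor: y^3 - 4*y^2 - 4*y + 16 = (y - 4)*(y^2 - 4) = (y - 4)*(y + 2)*(y - 2)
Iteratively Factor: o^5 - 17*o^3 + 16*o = (o + 4)*(o^4 - 4*o^3 - o^2 + 4*o) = (o - 1)*(o + 4)*(o^3 - 3*o^2 - 4*o) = (o - 4)*(o - 1)*(o + 4)*(o^2 + o) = (o - 4)*(o - 1)*(o + 1)*(o + 4)*(o)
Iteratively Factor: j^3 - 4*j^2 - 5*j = (j - 5)*(j^2 + j) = j*(j - 5)*(j + 1)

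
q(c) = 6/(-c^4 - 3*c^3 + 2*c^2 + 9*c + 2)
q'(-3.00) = -2.94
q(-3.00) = -0.86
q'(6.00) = 0.00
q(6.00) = 0.00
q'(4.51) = 0.01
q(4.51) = -0.01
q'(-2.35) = -99.30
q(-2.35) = 18.15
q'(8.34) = 0.00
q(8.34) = -0.00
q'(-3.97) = -0.15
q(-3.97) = -0.10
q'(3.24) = 0.05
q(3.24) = -0.04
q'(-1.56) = 8.16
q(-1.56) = -3.52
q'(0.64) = -0.70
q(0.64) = 0.79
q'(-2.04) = 1241.80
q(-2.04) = 52.97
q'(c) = 6*(4*c^3 + 9*c^2 - 4*c - 9)/(-c^4 - 3*c^3 + 2*c^2 + 9*c + 2)^2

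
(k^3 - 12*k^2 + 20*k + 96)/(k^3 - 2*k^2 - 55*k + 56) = (k^2 - 4*k - 12)/(k^2 + 6*k - 7)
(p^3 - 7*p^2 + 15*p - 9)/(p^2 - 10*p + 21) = (p^2 - 4*p + 3)/(p - 7)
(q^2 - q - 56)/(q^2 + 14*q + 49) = (q - 8)/(q + 7)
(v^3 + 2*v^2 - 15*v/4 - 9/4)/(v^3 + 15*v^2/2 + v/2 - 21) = (2*v^2 + 7*v + 3)/(2*(v^2 + 9*v + 14))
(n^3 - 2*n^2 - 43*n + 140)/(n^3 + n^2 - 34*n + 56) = (n - 5)/(n - 2)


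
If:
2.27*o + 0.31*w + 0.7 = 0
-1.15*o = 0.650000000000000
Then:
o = -0.57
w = 1.88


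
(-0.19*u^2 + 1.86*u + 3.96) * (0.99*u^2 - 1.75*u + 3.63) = -0.1881*u^4 + 2.1739*u^3 - 0.0243000000000007*u^2 - 0.178199999999999*u + 14.3748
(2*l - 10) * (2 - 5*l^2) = -10*l^3 + 50*l^2 + 4*l - 20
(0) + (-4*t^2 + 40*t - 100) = -4*t^2 + 40*t - 100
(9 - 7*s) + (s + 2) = 11 - 6*s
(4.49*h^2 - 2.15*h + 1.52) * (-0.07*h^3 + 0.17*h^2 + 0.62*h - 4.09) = -0.3143*h^5 + 0.9138*h^4 + 2.3119*h^3 - 19.4387*h^2 + 9.7359*h - 6.2168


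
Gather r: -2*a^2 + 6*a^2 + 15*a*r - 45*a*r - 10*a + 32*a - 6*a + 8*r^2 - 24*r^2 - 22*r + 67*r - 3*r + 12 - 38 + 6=4*a^2 + 16*a - 16*r^2 + r*(42 - 30*a) - 20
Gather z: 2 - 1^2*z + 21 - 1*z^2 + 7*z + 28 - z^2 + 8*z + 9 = -2*z^2 + 14*z + 60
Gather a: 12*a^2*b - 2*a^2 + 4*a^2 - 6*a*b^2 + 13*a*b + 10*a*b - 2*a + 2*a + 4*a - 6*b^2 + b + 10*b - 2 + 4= a^2*(12*b + 2) + a*(-6*b^2 + 23*b + 4) - 6*b^2 + 11*b + 2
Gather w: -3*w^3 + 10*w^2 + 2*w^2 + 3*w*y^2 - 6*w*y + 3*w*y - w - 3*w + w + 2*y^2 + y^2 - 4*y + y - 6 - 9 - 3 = -3*w^3 + 12*w^2 + w*(3*y^2 - 3*y - 3) + 3*y^2 - 3*y - 18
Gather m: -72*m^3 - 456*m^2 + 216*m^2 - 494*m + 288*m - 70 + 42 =-72*m^3 - 240*m^2 - 206*m - 28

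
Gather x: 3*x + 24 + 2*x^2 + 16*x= 2*x^2 + 19*x + 24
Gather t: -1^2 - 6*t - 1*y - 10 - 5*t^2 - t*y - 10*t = -5*t^2 + t*(-y - 16) - y - 11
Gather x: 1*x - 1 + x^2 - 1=x^2 + x - 2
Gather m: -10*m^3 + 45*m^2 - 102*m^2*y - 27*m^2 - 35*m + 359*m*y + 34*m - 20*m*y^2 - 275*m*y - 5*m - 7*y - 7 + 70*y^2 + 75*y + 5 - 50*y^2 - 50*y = -10*m^3 + m^2*(18 - 102*y) + m*(-20*y^2 + 84*y - 6) + 20*y^2 + 18*y - 2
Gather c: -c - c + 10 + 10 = 20 - 2*c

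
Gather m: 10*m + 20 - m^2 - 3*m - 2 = -m^2 + 7*m + 18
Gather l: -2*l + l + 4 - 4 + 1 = 1 - l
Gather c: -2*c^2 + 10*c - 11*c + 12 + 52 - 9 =-2*c^2 - c + 55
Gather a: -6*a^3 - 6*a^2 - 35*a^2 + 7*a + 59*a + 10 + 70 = -6*a^3 - 41*a^2 + 66*a + 80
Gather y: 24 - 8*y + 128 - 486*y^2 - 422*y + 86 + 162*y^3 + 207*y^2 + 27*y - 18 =162*y^3 - 279*y^2 - 403*y + 220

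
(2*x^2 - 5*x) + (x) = 2*x^2 - 4*x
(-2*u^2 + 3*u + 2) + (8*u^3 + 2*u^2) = 8*u^3 + 3*u + 2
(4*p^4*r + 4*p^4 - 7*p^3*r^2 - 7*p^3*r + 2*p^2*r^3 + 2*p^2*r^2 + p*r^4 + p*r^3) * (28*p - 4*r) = 112*p^5*r + 112*p^5 - 212*p^4*r^2 - 212*p^4*r + 84*p^3*r^3 + 84*p^3*r^2 + 20*p^2*r^4 + 20*p^2*r^3 - 4*p*r^5 - 4*p*r^4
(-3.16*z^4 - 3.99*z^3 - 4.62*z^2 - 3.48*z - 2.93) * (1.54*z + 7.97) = -4.8664*z^5 - 31.3298*z^4 - 38.9151*z^3 - 42.1806*z^2 - 32.2478*z - 23.3521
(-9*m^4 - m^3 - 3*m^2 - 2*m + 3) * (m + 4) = -9*m^5 - 37*m^4 - 7*m^3 - 14*m^2 - 5*m + 12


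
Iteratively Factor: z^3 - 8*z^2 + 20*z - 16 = (z - 2)*(z^2 - 6*z + 8) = (z - 2)^2*(z - 4)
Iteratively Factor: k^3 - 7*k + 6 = (k + 3)*(k^2 - 3*k + 2) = (k - 2)*(k + 3)*(k - 1)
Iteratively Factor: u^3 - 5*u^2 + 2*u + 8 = (u - 2)*(u^2 - 3*u - 4) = (u - 2)*(u + 1)*(u - 4)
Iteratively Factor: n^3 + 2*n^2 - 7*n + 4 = (n + 4)*(n^2 - 2*n + 1) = (n - 1)*(n + 4)*(n - 1)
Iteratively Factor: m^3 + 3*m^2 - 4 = (m + 2)*(m^2 + m - 2) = (m + 2)^2*(m - 1)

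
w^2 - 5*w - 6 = (w - 6)*(w + 1)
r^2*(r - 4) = r^3 - 4*r^2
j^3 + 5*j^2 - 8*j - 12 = (j - 2)*(j + 1)*(j + 6)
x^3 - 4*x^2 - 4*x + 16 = (x - 4)*(x - 2)*(x + 2)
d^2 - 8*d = d*(d - 8)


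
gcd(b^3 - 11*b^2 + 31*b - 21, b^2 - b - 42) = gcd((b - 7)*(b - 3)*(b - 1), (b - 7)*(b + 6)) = b - 7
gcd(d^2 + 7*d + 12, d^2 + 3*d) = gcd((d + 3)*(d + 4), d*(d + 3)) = d + 3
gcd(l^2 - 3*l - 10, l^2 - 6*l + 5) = l - 5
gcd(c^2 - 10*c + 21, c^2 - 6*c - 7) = c - 7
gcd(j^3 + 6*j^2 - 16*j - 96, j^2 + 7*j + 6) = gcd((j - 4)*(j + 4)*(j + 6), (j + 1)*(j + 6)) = j + 6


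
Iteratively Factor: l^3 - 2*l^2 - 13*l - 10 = (l + 2)*(l^2 - 4*l - 5) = (l - 5)*(l + 2)*(l + 1)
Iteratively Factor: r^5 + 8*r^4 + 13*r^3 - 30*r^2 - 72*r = (r - 2)*(r^4 + 10*r^3 + 33*r^2 + 36*r) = (r - 2)*(r + 4)*(r^3 + 6*r^2 + 9*r) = r*(r - 2)*(r + 4)*(r^2 + 6*r + 9) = r*(r - 2)*(r + 3)*(r + 4)*(r + 3)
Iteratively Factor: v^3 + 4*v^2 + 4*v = (v + 2)*(v^2 + 2*v) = (v + 2)^2*(v)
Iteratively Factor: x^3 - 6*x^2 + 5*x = (x)*(x^2 - 6*x + 5) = x*(x - 1)*(x - 5)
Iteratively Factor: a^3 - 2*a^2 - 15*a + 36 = (a - 3)*(a^2 + a - 12) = (a - 3)^2*(a + 4)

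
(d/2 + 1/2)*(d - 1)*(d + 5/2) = d^3/2 + 5*d^2/4 - d/2 - 5/4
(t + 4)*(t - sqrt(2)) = t^2 - sqrt(2)*t + 4*t - 4*sqrt(2)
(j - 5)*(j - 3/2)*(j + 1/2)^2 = j^4 - 11*j^3/2 + 5*j^2/4 + 47*j/8 + 15/8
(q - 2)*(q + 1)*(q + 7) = q^3 + 6*q^2 - 9*q - 14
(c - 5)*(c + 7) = c^2 + 2*c - 35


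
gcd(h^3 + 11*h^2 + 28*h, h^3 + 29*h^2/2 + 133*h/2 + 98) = h^2 + 11*h + 28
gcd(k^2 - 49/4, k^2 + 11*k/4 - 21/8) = k + 7/2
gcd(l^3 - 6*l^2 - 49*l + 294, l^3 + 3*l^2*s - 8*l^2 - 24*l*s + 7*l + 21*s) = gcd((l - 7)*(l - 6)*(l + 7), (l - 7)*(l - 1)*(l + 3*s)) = l - 7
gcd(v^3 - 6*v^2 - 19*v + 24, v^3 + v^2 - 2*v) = v - 1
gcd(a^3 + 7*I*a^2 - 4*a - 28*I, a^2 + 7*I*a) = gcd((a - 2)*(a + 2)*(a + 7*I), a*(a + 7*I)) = a + 7*I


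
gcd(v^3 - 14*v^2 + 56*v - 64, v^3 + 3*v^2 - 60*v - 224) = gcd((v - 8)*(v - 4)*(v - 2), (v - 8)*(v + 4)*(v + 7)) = v - 8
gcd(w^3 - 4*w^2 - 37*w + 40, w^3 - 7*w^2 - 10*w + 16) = w^2 - 9*w + 8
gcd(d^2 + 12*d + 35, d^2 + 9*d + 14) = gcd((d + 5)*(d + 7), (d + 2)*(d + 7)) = d + 7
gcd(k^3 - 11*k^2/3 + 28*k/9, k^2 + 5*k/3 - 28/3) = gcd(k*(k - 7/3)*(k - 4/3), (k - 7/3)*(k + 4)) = k - 7/3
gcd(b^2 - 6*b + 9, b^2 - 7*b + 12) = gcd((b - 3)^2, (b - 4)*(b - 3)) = b - 3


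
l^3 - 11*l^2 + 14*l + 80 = (l - 8)*(l - 5)*(l + 2)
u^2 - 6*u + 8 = (u - 4)*(u - 2)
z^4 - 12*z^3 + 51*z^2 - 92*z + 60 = (z - 5)*(z - 3)*(z - 2)^2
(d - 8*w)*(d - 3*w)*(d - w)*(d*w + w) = d^4*w - 12*d^3*w^2 + d^3*w + 35*d^2*w^3 - 12*d^2*w^2 - 24*d*w^4 + 35*d*w^3 - 24*w^4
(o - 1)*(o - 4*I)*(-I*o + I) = -I*o^3 - 4*o^2 + 2*I*o^2 + 8*o - I*o - 4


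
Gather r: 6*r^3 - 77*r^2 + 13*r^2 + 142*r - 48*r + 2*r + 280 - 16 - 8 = 6*r^3 - 64*r^2 + 96*r + 256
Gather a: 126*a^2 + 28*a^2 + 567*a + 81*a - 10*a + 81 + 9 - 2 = 154*a^2 + 638*a + 88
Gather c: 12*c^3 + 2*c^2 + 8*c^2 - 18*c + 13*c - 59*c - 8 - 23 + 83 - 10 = 12*c^3 + 10*c^2 - 64*c + 42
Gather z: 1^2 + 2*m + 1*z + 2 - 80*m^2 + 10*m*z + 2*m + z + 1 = -80*m^2 + 4*m + z*(10*m + 2) + 4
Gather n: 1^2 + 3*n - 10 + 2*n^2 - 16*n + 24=2*n^2 - 13*n + 15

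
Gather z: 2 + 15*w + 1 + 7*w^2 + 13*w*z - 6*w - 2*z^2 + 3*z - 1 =7*w^2 + 9*w - 2*z^2 + z*(13*w + 3) + 2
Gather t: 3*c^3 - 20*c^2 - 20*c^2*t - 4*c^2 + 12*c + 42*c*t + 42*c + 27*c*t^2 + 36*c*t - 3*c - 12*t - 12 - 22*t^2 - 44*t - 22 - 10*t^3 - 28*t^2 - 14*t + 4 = 3*c^3 - 24*c^2 + 51*c - 10*t^3 + t^2*(27*c - 50) + t*(-20*c^2 + 78*c - 70) - 30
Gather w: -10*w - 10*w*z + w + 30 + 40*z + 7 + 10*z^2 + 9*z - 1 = w*(-10*z - 9) + 10*z^2 + 49*z + 36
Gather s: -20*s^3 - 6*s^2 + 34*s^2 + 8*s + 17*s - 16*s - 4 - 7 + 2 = -20*s^3 + 28*s^2 + 9*s - 9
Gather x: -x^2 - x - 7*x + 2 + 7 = -x^2 - 8*x + 9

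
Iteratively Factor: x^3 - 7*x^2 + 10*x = (x - 5)*(x^2 - 2*x) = (x - 5)*(x - 2)*(x)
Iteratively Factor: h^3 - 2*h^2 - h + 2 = (h + 1)*(h^2 - 3*h + 2) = (h - 1)*(h + 1)*(h - 2)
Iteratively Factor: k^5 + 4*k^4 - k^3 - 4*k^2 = (k)*(k^4 + 4*k^3 - k^2 - 4*k) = k*(k + 4)*(k^3 - k) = k*(k - 1)*(k + 4)*(k^2 + k) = k^2*(k - 1)*(k + 4)*(k + 1)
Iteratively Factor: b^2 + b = (b + 1)*(b)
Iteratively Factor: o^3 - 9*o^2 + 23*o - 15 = (o - 1)*(o^2 - 8*o + 15) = (o - 5)*(o - 1)*(o - 3)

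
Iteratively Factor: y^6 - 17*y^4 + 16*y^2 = (y)*(y^5 - 17*y^3 + 16*y) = y*(y + 4)*(y^4 - 4*y^3 - y^2 + 4*y) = y*(y - 1)*(y + 4)*(y^3 - 3*y^2 - 4*y) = y*(y - 4)*(y - 1)*(y + 4)*(y^2 + y) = y*(y - 4)*(y - 1)*(y + 1)*(y + 4)*(y)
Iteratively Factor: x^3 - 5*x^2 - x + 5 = (x - 1)*(x^2 - 4*x - 5) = (x - 1)*(x + 1)*(x - 5)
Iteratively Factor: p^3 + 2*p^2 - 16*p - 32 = (p + 2)*(p^2 - 16) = (p + 2)*(p + 4)*(p - 4)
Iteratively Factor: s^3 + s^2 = (s + 1)*(s^2) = s*(s + 1)*(s)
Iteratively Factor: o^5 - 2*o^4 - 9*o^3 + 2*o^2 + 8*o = (o - 4)*(o^4 + 2*o^3 - o^2 - 2*o) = (o - 4)*(o - 1)*(o^3 + 3*o^2 + 2*o) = (o - 4)*(o - 1)*(o + 1)*(o^2 + 2*o) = (o - 4)*(o - 1)*(o + 1)*(o + 2)*(o)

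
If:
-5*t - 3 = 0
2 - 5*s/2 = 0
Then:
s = 4/5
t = -3/5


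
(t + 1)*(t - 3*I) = t^2 + t - 3*I*t - 3*I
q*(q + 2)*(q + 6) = q^3 + 8*q^2 + 12*q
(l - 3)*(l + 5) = l^2 + 2*l - 15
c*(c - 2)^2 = c^3 - 4*c^2 + 4*c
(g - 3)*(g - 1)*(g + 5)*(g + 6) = g^4 + 7*g^3 - 11*g^2 - 87*g + 90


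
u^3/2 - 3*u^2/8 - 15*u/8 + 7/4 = (u/2 + 1)*(u - 7/4)*(u - 1)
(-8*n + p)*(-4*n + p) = 32*n^2 - 12*n*p + p^2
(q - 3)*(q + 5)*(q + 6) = q^3 + 8*q^2 - 3*q - 90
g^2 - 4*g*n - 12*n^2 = (g - 6*n)*(g + 2*n)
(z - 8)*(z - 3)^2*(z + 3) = z^4 - 11*z^3 + 15*z^2 + 99*z - 216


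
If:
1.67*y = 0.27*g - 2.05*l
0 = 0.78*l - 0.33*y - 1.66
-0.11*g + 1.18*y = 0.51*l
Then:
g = -371.01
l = -15.30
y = -41.20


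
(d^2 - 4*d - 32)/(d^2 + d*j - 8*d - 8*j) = (d + 4)/(d + j)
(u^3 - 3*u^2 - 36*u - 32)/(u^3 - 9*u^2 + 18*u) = (u^3 - 3*u^2 - 36*u - 32)/(u*(u^2 - 9*u + 18))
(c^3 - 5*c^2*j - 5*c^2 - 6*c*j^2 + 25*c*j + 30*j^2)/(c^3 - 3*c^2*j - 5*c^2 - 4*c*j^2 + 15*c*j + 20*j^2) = (c - 6*j)/(c - 4*j)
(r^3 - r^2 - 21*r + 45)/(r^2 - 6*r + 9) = r + 5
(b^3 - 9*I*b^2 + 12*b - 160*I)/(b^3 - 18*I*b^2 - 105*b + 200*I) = (b + 4*I)/(b - 5*I)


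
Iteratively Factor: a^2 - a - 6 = (a + 2)*(a - 3)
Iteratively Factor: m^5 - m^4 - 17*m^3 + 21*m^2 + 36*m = (m - 3)*(m^4 + 2*m^3 - 11*m^2 - 12*m) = (m - 3)^2*(m^3 + 5*m^2 + 4*m) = m*(m - 3)^2*(m^2 + 5*m + 4) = m*(m - 3)^2*(m + 4)*(m + 1)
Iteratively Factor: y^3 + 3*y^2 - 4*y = (y)*(y^2 + 3*y - 4) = y*(y - 1)*(y + 4)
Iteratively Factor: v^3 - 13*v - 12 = (v + 1)*(v^2 - v - 12) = (v - 4)*(v + 1)*(v + 3)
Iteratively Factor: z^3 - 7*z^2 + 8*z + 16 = (z + 1)*(z^2 - 8*z + 16) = (z - 4)*(z + 1)*(z - 4)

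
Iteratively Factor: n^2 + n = (n)*(n + 1)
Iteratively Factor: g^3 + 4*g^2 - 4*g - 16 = (g - 2)*(g^2 + 6*g + 8) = (g - 2)*(g + 2)*(g + 4)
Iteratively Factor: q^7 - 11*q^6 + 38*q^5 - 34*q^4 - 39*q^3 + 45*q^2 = (q)*(q^6 - 11*q^5 + 38*q^4 - 34*q^3 - 39*q^2 + 45*q) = q^2*(q^5 - 11*q^4 + 38*q^3 - 34*q^2 - 39*q + 45) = q^2*(q + 1)*(q^4 - 12*q^3 + 50*q^2 - 84*q + 45) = q^2*(q - 3)*(q + 1)*(q^3 - 9*q^2 + 23*q - 15) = q^2*(q - 5)*(q - 3)*(q + 1)*(q^2 - 4*q + 3) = q^2*(q - 5)*(q - 3)^2*(q + 1)*(q - 1)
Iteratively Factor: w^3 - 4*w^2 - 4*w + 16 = (w + 2)*(w^2 - 6*w + 8) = (w - 2)*(w + 2)*(w - 4)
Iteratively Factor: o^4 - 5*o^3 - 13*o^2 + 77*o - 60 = (o - 1)*(o^3 - 4*o^2 - 17*o + 60) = (o - 3)*(o - 1)*(o^2 - o - 20) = (o - 3)*(o - 1)*(o + 4)*(o - 5)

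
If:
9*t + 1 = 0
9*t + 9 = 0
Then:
No Solution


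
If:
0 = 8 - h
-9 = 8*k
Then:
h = 8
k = -9/8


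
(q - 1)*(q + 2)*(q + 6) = q^3 + 7*q^2 + 4*q - 12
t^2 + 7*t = t*(t + 7)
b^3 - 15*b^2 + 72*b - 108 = (b - 6)^2*(b - 3)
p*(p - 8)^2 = p^3 - 16*p^2 + 64*p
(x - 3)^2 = x^2 - 6*x + 9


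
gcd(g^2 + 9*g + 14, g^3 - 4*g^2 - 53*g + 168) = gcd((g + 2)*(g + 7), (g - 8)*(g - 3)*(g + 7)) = g + 7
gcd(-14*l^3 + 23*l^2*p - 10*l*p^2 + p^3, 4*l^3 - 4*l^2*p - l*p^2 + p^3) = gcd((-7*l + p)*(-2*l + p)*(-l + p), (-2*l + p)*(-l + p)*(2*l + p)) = 2*l^2 - 3*l*p + p^2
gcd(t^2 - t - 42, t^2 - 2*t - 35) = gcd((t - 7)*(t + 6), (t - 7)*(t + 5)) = t - 7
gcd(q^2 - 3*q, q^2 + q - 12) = q - 3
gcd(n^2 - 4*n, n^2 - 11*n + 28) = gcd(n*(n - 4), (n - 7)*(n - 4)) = n - 4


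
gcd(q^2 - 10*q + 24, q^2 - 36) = q - 6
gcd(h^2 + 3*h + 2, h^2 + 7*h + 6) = h + 1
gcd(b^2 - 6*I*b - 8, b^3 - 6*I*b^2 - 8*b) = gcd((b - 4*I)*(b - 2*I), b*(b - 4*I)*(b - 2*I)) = b^2 - 6*I*b - 8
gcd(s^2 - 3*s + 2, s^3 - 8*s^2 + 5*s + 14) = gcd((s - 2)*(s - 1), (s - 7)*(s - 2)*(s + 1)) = s - 2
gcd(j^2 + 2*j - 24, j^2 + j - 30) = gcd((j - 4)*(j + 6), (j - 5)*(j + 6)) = j + 6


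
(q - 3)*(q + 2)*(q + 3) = q^3 + 2*q^2 - 9*q - 18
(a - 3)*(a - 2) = a^2 - 5*a + 6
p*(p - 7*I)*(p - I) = p^3 - 8*I*p^2 - 7*p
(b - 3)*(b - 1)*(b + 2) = b^3 - 2*b^2 - 5*b + 6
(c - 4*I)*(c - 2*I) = c^2 - 6*I*c - 8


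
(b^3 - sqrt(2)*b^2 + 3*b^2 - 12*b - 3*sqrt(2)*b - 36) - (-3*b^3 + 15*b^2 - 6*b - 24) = 4*b^3 - 12*b^2 - sqrt(2)*b^2 - 6*b - 3*sqrt(2)*b - 12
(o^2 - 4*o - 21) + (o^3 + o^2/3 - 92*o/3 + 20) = o^3 + 4*o^2/3 - 104*o/3 - 1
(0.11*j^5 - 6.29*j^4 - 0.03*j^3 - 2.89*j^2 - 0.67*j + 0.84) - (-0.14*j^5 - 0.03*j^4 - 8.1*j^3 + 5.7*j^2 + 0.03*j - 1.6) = 0.25*j^5 - 6.26*j^4 + 8.07*j^3 - 8.59*j^2 - 0.7*j + 2.44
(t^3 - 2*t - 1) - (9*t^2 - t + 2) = t^3 - 9*t^2 - t - 3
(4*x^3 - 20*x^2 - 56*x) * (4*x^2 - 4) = 16*x^5 - 80*x^4 - 240*x^3 + 80*x^2 + 224*x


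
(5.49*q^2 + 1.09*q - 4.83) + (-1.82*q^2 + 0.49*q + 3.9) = 3.67*q^2 + 1.58*q - 0.93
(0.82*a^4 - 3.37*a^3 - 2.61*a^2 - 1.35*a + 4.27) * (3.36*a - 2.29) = 2.7552*a^5 - 13.201*a^4 - 1.0523*a^3 + 1.4409*a^2 + 17.4387*a - 9.7783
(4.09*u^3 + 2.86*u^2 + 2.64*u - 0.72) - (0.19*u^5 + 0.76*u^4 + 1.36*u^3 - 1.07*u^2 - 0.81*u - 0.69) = -0.19*u^5 - 0.76*u^4 + 2.73*u^3 + 3.93*u^2 + 3.45*u - 0.03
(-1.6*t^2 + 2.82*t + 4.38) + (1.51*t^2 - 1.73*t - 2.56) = -0.0900000000000001*t^2 + 1.09*t + 1.82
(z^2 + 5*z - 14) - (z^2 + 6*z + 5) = -z - 19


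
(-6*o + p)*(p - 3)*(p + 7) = -6*o*p^2 - 24*o*p + 126*o + p^3 + 4*p^2 - 21*p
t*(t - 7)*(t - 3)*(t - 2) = t^4 - 12*t^3 + 41*t^2 - 42*t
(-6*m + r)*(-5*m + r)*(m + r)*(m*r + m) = 30*m^4*r + 30*m^4 + 19*m^3*r^2 + 19*m^3*r - 10*m^2*r^3 - 10*m^2*r^2 + m*r^4 + m*r^3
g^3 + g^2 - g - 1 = (g - 1)*(g + 1)^2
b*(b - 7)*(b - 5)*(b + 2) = b^4 - 10*b^3 + 11*b^2 + 70*b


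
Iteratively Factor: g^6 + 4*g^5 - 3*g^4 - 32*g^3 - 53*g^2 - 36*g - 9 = (g + 1)*(g^5 + 3*g^4 - 6*g^3 - 26*g^2 - 27*g - 9) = (g + 1)^2*(g^4 + 2*g^3 - 8*g^2 - 18*g - 9) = (g + 1)^2*(g + 3)*(g^3 - g^2 - 5*g - 3) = (g - 3)*(g + 1)^2*(g + 3)*(g^2 + 2*g + 1) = (g - 3)*(g + 1)^3*(g + 3)*(g + 1)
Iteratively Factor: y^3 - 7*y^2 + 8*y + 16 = (y + 1)*(y^2 - 8*y + 16) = (y - 4)*(y + 1)*(y - 4)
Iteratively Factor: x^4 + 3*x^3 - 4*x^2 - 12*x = (x - 2)*(x^3 + 5*x^2 + 6*x) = (x - 2)*(x + 2)*(x^2 + 3*x) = x*(x - 2)*(x + 2)*(x + 3)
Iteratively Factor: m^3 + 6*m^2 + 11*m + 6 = (m + 3)*(m^2 + 3*m + 2) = (m + 1)*(m + 3)*(m + 2)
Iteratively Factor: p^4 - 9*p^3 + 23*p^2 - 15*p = (p - 3)*(p^3 - 6*p^2 + 5*p) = p*(p - 3)*(p^2 - 6*p + 5) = p*(p - 5)*(p - 3)*(p - 1)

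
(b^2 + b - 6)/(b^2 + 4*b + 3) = (b - 2)/(b + 1)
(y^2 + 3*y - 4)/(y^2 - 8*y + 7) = (y + 4)/(y - 7)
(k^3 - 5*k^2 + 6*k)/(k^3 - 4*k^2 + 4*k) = (k - 3)/(k - 2)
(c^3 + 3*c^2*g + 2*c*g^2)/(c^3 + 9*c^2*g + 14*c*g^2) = (c + g)/(c + 7*g)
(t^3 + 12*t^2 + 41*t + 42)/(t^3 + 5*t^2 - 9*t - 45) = (t^2 + 9*t + 14)/(t^2 + 2*t - 15)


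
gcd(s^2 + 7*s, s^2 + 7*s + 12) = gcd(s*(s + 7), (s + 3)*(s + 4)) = 1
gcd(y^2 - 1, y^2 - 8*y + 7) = y - 1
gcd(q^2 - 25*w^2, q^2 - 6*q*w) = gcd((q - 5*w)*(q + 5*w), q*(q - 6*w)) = 1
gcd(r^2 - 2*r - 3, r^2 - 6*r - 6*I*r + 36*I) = 1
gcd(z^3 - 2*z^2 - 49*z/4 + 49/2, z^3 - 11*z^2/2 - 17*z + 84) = z - 7/2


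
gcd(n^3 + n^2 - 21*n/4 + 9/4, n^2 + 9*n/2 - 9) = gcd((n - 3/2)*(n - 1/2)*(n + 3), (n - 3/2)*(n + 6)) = n - 3/2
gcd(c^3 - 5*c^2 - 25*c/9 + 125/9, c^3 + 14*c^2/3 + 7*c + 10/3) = c + 5/3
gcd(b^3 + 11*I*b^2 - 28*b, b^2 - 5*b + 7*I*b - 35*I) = b + 7*I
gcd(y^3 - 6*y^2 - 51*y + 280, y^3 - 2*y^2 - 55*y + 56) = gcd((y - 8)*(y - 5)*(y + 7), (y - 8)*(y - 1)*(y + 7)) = y^2 - y - 56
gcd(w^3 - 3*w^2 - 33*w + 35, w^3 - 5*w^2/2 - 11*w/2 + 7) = w - 1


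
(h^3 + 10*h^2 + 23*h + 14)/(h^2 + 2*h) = h + 8 + 7/h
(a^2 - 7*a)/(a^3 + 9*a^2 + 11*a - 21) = a*(a - 7)/(a^3 + 9*a^2 + 11*a - 21)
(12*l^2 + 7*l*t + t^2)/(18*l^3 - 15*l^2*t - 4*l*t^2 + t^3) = (4*l + t)/(6*l^2 - 7*l*t + t^2)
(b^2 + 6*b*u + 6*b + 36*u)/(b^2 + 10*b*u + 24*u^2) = (b + 6)/(b + 4*u)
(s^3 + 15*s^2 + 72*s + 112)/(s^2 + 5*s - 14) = (s^2 + 8*s + 16)/(s - 2)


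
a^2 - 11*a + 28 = (a - 7)*(a - 4)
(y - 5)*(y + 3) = y^2 - 2*y - 15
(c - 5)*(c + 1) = c^2 - 4*c - 5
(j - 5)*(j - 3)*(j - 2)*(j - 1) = j^4 - 11*j^3 + 41*j^2 - 61*j + 30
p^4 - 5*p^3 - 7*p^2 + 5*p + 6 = (p - 6)*(p - 1)*(p + 1)^2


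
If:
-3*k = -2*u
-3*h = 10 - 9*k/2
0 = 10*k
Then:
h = -10/3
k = 0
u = 0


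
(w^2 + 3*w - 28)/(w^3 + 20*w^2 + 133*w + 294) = (w - 4)/(w^2 + 13*w + 42)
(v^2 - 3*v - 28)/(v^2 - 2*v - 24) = (v - 7)/(v - 6)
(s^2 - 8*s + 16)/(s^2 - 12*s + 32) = (s - 4)/(s - 8)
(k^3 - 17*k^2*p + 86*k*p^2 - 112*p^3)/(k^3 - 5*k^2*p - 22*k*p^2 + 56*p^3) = (k - 8*p)/(k + 4*p)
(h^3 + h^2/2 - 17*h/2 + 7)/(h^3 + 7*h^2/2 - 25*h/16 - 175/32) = 16*(h^2 - 3*h + 2)/(16*h^2 - 25)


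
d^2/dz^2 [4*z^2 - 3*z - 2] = 8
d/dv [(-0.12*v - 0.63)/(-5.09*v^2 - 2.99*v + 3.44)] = (0.6108*v^2 + 0.3588*v - (0.12*v + 0.63)*(10.18*v + 2.99) - 0.4128)/(5.09*v^2 + 2.99*v - 3.44)^2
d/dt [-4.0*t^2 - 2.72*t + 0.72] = -8.0*t - 2.72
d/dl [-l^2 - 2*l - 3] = -2*l - 2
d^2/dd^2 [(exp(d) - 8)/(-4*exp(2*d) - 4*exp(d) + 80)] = (-exp(4*d) + 33*exp(3*d) - 96*exp(2*d) + 628*exp(d) - 240)*exp(d)/(4*(exp(6*d) + 3*exp(5*d) - 57*exp(4*d) - 119*exp(3*d) + 1140*exp(2*d) + 1200*exp(d) - 8000))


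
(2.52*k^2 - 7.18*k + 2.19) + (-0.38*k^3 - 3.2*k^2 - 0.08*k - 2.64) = -0.38*k^3 - 0.68*k^2 - 7.26*k - 0.45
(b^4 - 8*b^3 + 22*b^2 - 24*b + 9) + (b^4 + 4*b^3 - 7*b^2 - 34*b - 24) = 2*b^4 - 4*b^3 + 15*b^2 - 58*b - 15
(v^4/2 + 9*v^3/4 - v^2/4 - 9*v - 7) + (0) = v^4/2 + 9*v^3/4 - v^2/4 - 9*v - 7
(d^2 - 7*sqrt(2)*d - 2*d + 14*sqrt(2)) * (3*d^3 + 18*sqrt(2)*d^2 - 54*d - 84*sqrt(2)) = 3*d^5 - 6*d^4 - 3*sqrt(2)*d^4 - 306*d^3 + 6*sqrt(2)*d^3 + 294*sqrt(2)*d^2 + 612*d^2 - 588*sqrt(2)*d + 1176*d - 2352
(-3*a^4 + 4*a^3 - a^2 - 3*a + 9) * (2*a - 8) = -6*a^5 + 32*a^4 - 34*a^3 + 2*a^2 + 42*a - 72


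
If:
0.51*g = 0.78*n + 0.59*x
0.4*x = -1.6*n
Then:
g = 0.774509803921569*x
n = -0.25*x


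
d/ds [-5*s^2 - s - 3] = -10*s - 1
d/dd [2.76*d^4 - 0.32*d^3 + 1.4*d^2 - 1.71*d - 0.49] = 11.04*d^3 - 0.96*d^2 + 2.8*d - 1.71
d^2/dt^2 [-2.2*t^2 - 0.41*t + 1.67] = -4.40000000000000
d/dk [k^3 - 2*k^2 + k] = 3*k^2 - 4*k + 1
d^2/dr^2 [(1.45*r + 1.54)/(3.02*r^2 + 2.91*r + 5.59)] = ((1.45*r + 1.54)*(6.04*r + 2.91)*(12.08*r + 5.82) - (26.274*r + 17.7406)*(3.02*r^2 + 2.91*r + 5.59))/(3.02*r^2 + 2.91*r + 5.59)^3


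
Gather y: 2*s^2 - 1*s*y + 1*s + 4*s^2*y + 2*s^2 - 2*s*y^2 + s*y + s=4*s^2*y + 4*s^2 - 2*s*y^2 + 2*s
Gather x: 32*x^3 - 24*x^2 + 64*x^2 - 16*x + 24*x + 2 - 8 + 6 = 32*x^3 + 40*x^2 + 8*x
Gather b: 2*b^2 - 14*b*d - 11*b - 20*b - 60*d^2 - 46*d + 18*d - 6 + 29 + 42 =2*b^2 + b*(-14*d - 31) - 60*d^2 - 28*d + 65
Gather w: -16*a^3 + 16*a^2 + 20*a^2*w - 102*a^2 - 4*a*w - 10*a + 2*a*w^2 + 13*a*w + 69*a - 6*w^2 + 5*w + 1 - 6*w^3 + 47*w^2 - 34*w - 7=-16*a^3 - 86*a^2 + 59*a - 6*w^3 + w^2*(2*a + 41) + w*(20*a^2 + 9*a - 29) - 6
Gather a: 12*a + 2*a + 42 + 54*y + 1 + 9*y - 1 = 14*a + 63*y + 42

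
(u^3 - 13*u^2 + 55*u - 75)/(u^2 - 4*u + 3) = (u^2 - 10*u + 25)/(u - 1)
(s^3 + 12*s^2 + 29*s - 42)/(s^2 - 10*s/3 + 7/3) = 3*(s^2 + 13*s + 42)/(3*s - 7)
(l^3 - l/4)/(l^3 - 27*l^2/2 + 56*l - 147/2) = (4*l^3 - l)/(4*l^3 - 54*l^2 + 224*l - 294)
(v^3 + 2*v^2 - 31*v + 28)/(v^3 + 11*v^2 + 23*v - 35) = (v - 4)/(v + 5)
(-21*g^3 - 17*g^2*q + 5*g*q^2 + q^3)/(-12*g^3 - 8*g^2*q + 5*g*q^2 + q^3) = (-21*g^2 + 4*g*q + q^2)/(-12*g^2 + 4*g*q + q^2)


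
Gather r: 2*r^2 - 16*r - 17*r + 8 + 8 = 2*r^2 - 33*r + 16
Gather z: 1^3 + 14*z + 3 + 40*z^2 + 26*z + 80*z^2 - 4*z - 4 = 120*z^2 + 36*z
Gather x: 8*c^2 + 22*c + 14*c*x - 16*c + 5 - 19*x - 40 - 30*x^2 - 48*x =8*c^2 + 6*c - 30*x^2 + x*(14*c - 67) - 35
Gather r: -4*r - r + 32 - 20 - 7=5 - 5*r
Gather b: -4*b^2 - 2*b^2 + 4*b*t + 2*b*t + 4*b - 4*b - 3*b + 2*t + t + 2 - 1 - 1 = -6*b^2 + b*(6*t - 3) + 3*t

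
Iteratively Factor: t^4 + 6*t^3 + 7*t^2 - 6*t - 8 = (t + 2)*(t^3 + 4*t^2 - t - 4) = (t - 1)*(t + 2)*(t^2 + 5*t + 4) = (t - 1)*(t + 1)*(t + 2)*(t + 4)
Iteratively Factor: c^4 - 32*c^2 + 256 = (c + 4)*(c^3 - 4*c^2 - 16*c + 64) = (c - 4)*(c + 4)*(c^2 - 16) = (c - 4)*(c + 4)^2*(c - 4)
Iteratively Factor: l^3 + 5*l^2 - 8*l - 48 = (l - 3)*(l^2 + 8*l + 16) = (l - 3)*(l + 4)*(l + 4)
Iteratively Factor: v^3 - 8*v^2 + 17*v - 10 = (v - 1)*(v^2 - 7*v + 10) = (v - 2)*(v - 1)*(v - 5)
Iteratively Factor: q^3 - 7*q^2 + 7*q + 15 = (q + 1)*(q^2 - 8*q + 15) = (q - 5)*(q + 1)*(q - 3)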